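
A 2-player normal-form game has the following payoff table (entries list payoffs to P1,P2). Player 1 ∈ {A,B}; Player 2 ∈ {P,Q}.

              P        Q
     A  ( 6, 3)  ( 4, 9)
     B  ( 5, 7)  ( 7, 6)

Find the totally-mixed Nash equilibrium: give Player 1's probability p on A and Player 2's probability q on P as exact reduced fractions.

p=1/7, q=3/4

P1 indiff ⇒ q·6+(1-q)·4 = q·5+(1-q)·7 ⇒ q(1) = (1-q)(3) ⇒ q = 3/4
P2 indiff ⇒ p·3+(1-p)·7 = p·9+(1-p)·6 ⇒ p(-6) = (1-p)(-1) ⇒ p = 1/7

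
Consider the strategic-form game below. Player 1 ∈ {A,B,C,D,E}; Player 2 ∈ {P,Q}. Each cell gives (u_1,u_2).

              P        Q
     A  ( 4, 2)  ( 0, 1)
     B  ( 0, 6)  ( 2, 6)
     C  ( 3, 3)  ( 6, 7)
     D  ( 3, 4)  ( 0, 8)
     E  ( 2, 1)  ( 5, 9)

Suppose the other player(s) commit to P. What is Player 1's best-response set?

BR_1 = {A}

u_1(A vs P) = 4
u_1(B vs P) = 0
u_1(C vs P) = 3
u_1(D vs P) = 3
u_1(E vs P) = 2
max payoff 4 at {A}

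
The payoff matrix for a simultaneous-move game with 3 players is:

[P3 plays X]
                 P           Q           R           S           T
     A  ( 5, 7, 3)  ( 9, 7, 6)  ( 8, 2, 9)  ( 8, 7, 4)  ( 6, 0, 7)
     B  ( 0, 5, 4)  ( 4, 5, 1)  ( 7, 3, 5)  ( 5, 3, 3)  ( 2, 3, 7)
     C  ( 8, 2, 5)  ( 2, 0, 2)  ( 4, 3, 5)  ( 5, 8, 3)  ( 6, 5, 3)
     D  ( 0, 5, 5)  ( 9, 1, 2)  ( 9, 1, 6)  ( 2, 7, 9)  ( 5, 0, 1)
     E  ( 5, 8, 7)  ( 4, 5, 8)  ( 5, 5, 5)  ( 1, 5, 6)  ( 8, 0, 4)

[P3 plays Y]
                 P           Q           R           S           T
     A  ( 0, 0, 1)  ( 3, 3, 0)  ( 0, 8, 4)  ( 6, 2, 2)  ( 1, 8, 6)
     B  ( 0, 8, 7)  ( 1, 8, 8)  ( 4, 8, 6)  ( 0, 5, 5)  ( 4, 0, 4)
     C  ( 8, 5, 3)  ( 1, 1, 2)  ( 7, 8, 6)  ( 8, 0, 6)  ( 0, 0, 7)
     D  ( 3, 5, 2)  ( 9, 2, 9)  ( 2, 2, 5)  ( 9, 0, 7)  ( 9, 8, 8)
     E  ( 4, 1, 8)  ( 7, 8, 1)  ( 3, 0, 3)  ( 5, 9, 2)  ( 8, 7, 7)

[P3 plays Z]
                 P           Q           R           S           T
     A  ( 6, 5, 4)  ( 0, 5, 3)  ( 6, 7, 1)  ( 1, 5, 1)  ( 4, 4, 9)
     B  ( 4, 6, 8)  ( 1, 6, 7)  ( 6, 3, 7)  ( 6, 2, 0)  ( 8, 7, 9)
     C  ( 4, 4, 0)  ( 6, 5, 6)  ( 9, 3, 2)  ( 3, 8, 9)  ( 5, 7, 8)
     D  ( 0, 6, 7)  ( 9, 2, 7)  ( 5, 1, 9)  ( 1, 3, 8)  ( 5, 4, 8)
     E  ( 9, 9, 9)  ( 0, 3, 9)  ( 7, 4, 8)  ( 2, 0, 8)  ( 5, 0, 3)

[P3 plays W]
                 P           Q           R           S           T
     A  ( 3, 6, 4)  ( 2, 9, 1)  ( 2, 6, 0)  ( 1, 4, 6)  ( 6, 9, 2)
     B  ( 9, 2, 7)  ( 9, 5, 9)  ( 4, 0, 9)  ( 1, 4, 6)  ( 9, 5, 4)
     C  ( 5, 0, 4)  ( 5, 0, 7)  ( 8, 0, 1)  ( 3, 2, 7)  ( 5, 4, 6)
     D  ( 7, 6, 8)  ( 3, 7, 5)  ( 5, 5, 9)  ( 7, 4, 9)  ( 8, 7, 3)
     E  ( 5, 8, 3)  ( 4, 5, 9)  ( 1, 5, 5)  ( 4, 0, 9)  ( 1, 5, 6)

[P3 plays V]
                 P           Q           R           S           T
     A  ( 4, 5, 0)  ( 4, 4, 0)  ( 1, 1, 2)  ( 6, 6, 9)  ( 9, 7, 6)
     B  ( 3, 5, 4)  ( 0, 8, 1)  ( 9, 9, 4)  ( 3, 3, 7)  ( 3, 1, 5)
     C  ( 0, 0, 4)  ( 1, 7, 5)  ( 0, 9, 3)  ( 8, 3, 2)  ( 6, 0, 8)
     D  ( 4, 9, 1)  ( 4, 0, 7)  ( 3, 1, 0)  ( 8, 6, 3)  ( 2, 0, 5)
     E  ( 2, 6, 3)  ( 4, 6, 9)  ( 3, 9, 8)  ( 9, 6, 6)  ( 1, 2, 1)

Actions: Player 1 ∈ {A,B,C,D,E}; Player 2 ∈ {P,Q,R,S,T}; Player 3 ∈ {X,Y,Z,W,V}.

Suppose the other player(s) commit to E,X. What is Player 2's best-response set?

u_2(P vs E,X) = 8
u_2(Q vs E,X) = 5
u_2(R vs E,X) = 5
u_2(S vs E,X) = 5
u_2(T vs E,X) = 0
max payoff 8 at {P}

P2 best: {P}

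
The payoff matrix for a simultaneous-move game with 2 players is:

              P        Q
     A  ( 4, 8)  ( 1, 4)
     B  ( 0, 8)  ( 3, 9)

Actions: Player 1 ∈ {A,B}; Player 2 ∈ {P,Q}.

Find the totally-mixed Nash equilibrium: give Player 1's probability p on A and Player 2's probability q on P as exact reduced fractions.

P1 indiff ⇒ q·4+(1-q)·1 = q·0+(1-q)·3 ⇒ q(4) = (1-q)(2) ⇒ q = 1/3
P2 indiff ⇒ p·8+(1-p)·8 = p·4+(1-p)·9 ⇒ p(4) = (1-p)(1) ⇒ p = 1/5

(p,q) = (1/5, 1/3)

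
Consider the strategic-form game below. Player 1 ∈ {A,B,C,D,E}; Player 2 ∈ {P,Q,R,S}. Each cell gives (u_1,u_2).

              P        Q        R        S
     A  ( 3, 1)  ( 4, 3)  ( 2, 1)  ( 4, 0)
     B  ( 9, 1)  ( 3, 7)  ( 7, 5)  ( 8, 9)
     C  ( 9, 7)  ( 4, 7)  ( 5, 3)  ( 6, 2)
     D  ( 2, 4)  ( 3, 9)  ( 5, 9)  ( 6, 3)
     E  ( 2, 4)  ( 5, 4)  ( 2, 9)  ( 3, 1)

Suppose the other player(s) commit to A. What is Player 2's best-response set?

BR_2 = {Q}

u_2(P vs A) = 1
u_2(Q vs A) = 3
u_2(R vs A) = 1
u_2(S vs A) = 0
max payoff 3 at {Q}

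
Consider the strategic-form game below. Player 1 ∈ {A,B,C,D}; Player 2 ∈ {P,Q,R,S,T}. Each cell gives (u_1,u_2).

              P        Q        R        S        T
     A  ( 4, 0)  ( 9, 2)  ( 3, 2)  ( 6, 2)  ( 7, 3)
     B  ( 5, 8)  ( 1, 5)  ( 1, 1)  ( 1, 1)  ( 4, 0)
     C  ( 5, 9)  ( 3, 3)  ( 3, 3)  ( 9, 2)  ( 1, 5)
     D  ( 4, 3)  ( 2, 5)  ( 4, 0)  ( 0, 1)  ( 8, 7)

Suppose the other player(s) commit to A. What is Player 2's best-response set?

BR_2 = {T}

u_2(P vs A) = 0
u_2(Q vs A) = 2
u_2(R vs A) = 2
u_2(S vs A) = 2
u_2(T vs A) = 3
max payoff 3 at {T}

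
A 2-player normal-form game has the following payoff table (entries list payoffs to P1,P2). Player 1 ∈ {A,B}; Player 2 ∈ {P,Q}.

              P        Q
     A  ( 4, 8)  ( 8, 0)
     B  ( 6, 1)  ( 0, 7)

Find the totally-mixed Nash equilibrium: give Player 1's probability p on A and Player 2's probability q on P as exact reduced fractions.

P1 indiff ⇒ q·4+(1-q)·8 = q·6+(1-q)·0 ⇒ q(-2) = (1-q)(-8) ⇒ q = 4/5
P2 indiff ⇒ p·8+(1-p)·1 = p·0+(1-p)·7 ⇒ p(8) = (1-p)(6) ⇒ p = 3/7

(p,q) = (3/7, 4/5)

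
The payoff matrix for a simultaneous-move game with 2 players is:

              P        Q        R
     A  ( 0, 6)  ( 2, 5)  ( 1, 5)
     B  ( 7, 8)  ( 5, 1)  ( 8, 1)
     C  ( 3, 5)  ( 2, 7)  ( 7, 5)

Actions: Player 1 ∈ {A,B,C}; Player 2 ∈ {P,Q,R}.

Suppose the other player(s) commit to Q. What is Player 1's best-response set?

u_1(A vs Q) = 2
u_1(B vs Q) = 5
u_1(C vs Q) = 2
max payoff 5 at {B}

BR_1 = {B}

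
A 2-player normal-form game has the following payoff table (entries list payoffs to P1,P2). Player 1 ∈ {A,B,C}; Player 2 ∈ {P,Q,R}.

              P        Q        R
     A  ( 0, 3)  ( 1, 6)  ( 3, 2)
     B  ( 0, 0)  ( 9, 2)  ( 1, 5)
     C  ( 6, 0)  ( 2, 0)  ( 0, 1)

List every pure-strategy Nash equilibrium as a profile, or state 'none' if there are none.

(A,P): not NE [P1→C gives 6>0; P2→Q gives 6>3]
(A,Q): not NE [P1→B gives 9>1]
(A,R): not NE [P2→Q gives 6>2]
(B,P): not NE [P1→C gives 6>0; P2→R gives 5>0]
(B,Q): not NE [P2→R gives 5>2]
(B,R): not NE [P1→A gives 3>1]
(C,P): not NE [P2→R gives 1>0]
(C,Q): not NE [P1→B gives 9>2; P2→R gives 1>0]
(C,R): not NE [P1→A gives 3>0]

No pure NE.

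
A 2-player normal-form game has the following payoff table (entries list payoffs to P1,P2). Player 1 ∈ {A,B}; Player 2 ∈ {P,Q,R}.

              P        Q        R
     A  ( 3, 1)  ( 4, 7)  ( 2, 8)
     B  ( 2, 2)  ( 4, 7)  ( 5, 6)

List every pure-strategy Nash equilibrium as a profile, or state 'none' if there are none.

PSNE = {(B,Q)}

(A,P): not NE [P2→R gives 8>1]
(A,Q): not NE [P2→R gives 8>7]
(A,R): not NE [P1→B gives 5>2]
(B,P): not NE [P1→A gives 3>2; P2→Q gives 7>2]
(B,Q): NE
(B,R): not NE [P2→Q gives 7>6]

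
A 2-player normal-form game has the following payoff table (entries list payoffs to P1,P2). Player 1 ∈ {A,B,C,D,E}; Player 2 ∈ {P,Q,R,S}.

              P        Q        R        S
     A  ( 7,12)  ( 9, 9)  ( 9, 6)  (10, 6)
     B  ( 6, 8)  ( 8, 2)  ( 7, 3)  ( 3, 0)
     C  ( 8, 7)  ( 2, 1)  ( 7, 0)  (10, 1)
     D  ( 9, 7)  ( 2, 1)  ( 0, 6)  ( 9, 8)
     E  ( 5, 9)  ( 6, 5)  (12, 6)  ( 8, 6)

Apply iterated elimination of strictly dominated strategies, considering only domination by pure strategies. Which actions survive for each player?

P1 drop B (A beats it: P:7>6 Q:9>8 R:9>7 S:10>3)
P2 drop Q (P beats it: A:12>9 C:7>1 D:7>1 E:9>5)
P2 drop R (P beats it: A:12>6 C:7>0 D:7>6 E:9>6)
P1 drop E (A beats it: P:7>5 S:10>8)
P1→{A,C,D} P2→{P,S}

Remaining: P1:{A,C,D} P2:{P,S}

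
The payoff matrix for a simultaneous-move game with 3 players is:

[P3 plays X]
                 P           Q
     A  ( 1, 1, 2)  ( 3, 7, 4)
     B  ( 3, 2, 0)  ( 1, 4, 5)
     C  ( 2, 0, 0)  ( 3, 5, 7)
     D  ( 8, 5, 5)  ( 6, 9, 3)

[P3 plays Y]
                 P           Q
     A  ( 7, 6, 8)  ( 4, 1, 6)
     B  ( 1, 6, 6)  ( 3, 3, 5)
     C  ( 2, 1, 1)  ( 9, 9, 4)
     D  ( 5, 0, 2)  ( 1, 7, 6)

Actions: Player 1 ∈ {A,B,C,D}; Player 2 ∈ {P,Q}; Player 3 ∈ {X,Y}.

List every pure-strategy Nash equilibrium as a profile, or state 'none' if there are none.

NE set: (A,P,Y)

(A,P,X): not NE [P1→D gives 8>1; P2→Q gives 7>1; P3→Y gives 8>2]
(A,P,Y): NE
(A,Q,X): not NE [P1→D gives 6>3; P3→Y gives 6>4]
(A,Q,Y): not NE [P1→C gives 9>4; P2→P gives 6>1]
(B,P,X): not NE [P1→D gives 8>3; P2→Q gives 4>2; P3→Y gives 6>0]
(B,P,Y): not NE [P1→A gives 7>1]
(B,Q,X): not NE [P1→D gives 6>1]
(B,Q,Y): not NE [P1→C gives 9>3; P2→P gives 6>3]
(C,P,X): not NE [P1→D gives 8>2; P2→Q gives 5>0; P3→Y gives 1>0]
(C,P,Y): not NE [P1→A gives 7>2; P2→Q gives 9>1]
(C,Q,X): not NE [P1→D gives 6>3]
(C,Q,Y): not NE [P3→X gives 7>4]
(D,P,X): not NE [P2→Q gives 9>5]
(D,P,Y): not NE [P1→A gives 7>5; P2→Q gives 7>0; P3→X gives 5>2]
(D,Q,X): not NE [P3→Y gives 6>3]
(D,Q,Y): not NE [P1→C gives 9>1]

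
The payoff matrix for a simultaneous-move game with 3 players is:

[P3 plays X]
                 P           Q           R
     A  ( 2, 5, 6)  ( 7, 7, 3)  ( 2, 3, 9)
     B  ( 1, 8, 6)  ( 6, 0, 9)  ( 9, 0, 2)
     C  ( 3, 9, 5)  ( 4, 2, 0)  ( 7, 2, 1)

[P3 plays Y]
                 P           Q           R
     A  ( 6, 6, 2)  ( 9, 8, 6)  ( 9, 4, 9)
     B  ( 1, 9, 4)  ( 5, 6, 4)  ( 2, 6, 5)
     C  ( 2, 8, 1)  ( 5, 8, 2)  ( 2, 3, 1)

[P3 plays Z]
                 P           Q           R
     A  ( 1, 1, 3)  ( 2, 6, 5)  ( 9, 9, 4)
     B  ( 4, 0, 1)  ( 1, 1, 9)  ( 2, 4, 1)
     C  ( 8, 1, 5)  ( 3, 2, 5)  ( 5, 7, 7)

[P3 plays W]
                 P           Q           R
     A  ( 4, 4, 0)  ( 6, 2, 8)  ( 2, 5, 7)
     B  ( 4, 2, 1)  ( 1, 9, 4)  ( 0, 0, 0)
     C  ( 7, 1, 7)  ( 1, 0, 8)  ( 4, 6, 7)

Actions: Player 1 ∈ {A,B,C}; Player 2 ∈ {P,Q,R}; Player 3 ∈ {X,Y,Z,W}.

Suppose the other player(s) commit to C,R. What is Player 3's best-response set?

P3 best: {Z,W}

u_3(X vs C,R) = 1
u_3(Y vs C,R) = 1
u_3(Z vs C,R) = 7
u_3(W vs C,R) = 7
max payoff 7 at {Z,W}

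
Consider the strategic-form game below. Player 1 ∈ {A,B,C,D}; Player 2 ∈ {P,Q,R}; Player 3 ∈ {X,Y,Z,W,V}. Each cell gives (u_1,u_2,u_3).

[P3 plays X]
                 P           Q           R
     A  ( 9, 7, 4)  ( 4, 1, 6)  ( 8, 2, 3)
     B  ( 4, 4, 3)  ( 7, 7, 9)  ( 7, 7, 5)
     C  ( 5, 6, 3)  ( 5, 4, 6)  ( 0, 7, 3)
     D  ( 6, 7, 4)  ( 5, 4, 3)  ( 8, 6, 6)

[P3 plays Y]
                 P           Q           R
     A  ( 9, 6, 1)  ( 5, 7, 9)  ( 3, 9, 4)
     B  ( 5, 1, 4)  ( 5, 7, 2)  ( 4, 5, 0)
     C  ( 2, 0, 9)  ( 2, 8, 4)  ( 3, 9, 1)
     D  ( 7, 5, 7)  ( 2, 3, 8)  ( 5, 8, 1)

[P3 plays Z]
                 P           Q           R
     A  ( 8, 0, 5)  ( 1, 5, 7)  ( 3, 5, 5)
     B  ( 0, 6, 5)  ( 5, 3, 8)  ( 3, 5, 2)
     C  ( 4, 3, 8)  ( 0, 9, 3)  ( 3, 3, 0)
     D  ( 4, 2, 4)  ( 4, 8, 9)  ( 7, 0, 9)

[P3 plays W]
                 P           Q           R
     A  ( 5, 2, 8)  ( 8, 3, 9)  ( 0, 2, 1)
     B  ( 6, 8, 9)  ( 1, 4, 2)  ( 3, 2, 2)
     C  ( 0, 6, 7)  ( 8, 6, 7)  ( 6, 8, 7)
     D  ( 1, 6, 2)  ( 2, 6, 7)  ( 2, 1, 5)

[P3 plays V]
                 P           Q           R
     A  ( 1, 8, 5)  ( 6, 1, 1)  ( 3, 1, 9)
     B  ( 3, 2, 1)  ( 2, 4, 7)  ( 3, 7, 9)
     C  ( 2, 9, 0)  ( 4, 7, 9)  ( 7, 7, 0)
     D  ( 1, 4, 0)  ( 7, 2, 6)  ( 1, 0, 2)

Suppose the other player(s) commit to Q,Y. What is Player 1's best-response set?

u_1(A vs Q,Y) = 5
u_1(B vs Q,Y) = 5
u_1(C vs Q,Y) = 2
u_1(D vs Q,Y) = 2
max payoff 5 at {A,B}

P1 best: {A,B}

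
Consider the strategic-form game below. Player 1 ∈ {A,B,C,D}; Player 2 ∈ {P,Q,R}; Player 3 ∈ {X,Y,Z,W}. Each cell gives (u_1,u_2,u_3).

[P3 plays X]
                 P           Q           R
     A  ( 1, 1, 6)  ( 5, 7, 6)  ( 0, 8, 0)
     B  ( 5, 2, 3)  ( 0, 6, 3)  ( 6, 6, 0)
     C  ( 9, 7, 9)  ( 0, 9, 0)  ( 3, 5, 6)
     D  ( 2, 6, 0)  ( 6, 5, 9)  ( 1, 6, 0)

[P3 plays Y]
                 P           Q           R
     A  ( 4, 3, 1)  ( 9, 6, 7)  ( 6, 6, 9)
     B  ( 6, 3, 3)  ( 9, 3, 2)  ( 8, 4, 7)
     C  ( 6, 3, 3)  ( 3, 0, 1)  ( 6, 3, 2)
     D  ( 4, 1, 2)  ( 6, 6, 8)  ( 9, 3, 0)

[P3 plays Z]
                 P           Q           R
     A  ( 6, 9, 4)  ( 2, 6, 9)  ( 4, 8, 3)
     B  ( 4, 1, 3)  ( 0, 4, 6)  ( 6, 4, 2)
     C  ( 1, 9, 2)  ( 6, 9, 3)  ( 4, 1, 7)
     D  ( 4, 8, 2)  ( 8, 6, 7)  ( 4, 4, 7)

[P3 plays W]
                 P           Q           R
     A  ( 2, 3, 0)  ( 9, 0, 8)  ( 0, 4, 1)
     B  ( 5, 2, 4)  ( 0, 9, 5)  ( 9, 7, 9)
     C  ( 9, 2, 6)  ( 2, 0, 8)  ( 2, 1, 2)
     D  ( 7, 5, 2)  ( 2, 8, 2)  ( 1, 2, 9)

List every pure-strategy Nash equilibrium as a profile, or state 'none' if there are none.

No pure NE.

(A,P,X): not NE [P1→C gives 9>1; P2→R gives 8>1]
(A,P,Y): not NE [P1→C gives 6>4; P2→R gives 6>3; P3→X gives 6>1]
(A,P,Z): not NE [P3→X gives 6>4]
(A,P,W): not NE [P1→C gives 9>2; P2→R gives 4>3; P3→X gives 6>0]
(A,Q,X): not NE [P1→D gives 6>5; P2→R gives 8>7; P3→Z gives 9>6]
(A,Q,Y): not NE [P3→Z gives 9>7]
(A,Q,Z): not NE [P1→D gives 8>2; P2→P gives 9>6]
(A,Q,W): not NE [P2→R gives 4>0; P3→Z gives 9>8]
(A,R,X): not NE [P1→B gives 6>0; P3→Y gives 9>0]
(A,R,Y): not NE [P1→D gives 9>6]
(A,R,Z): not NE [P1→B gives 6>4; P2→P gives 9>8; P3→Y gives 9>3]
(A,R,W): not NE [P1→B gives 9>0; P3→Y gives 9>1]
(B,P,X): not NE [P1→C gives 9>5; P2→R gives 6>2; P3→W gives 4>3]
(B,P,Y): not NE [P2→R gives 4>3; P3→W gives 4>3]
(B,P,Z): not NE [P1→A gives 6>4; P2→R gives 4>1; P3→W gives 4>3]
(B,P,W): not NE [P1→C gives 9>5; P2→Q gives 9>2]
(B,Q,X): not NE [P1→D gives 6>0; P3→Z gives 6>3]
(B,Q,Y): not NE [P2→R gives 4>3; P3→Z gives 6>2]
(B,Q,Z): not NE [P1→D gives 8>0]
(B,Q,W): not NE [P1→A gives 9>0; P3→Z gives 6>5]
(B,R,X): not NE [P3→W gives 9>0]
(B,R,Y): not NE [P1→D gives 9>8; P3→W gives 9>7]
(B,R,Z): not NE [P3→W gives 9>2]
(B,R,W): not NE [P2→Q gives 9>7]
(C,P,X): not NE [P2→Q gives 9>7]
(C,P,Y): not NE [P3→X gives 9>3]
(C,P,Z): not NE [P1→A gives 6>1; P3→X gives 9>2]
(C,P,W): not NE [P3→X gives 9>6]
(C,Q,X): not NE [P1→D gives 6>0; P3→W gives 8>0]
(C,Q,Y): not NE [P1→B gives 9>3; P2→R gives 3>0; P3→W gives 8>1]
(C,Q,Z): not NE [P1→D gives 8>6; P3→W gives 8>3]
(C,Q,W): not NE [P1→A gives 9>2; P2→P gives 2>0]
(C,R,X): not NE [P1→B gives 6>3; P2→Q gives 9>5; P3→Z gives 7>6]
(C,R,Y): not NE [P1→D gives 9>6; P3→Z gives 7>2]
(C,R,Z): not NE [P1→B gives 6>4; P2→Q gives 9>1]
(C,R,W): not NE [P1→B gives 9>2; P2→P gives 2>1; P3→Z gives 7>2]
(D,P,X): not NE [P1→C gives 9>2; P3→W gives 2>0]
(D,P,Y): not NE [P1→C gives 6>4; P2→Q gives 6>1]
(D,P,Z): not NE [P1→A gives 6>4]
(D,P,W): not NE [P1→C gives 9>7; P2→Q gives 8>5]
(D,Q,X): not NE [P2→R gives 6>5]
(D,Q,Y): not NE [P1→B gives 9>6; P3→X gives 9>8]
(D,Q,Z): not NE [P2→P gives 8>6; P3→X gives 9>7]
(D,Q,W): not NE [P1→A gives 9>2; P3→X gives 9>2]
(D,R,X): not NE [P1→B gives 6>1; P3→W gives 9>0]
(D,R,Y): not NE [P2→Q gives 6>3; P3→W gives 9>0]
(D,R,Z): not NE [P1→B gives 6>4; P2→P gives 8>4; P3→W gives 9>7]
(D,R,W): not NE [P1→B gives 9>1; P2→Q gives 8>2]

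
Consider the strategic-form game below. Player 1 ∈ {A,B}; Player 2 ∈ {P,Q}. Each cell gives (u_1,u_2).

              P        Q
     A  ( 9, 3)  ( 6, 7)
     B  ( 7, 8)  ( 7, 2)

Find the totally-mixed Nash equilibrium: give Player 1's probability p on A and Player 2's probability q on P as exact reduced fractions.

P1 mixes 3/5 on A; P2 mixes 1/3 on P

P1 indiff ⇒ q·9+(1-q)·6 = q·7+(1-q)·7 ⇒ q(2) = (1-q)(1) ⇒ q = 1/3
P2 indiff ⇒ p·3+(1-p)·8 = p·7+(1-p)·2 ⇒ p(-4) = (1-p)(-6) ⇒ p = 3/5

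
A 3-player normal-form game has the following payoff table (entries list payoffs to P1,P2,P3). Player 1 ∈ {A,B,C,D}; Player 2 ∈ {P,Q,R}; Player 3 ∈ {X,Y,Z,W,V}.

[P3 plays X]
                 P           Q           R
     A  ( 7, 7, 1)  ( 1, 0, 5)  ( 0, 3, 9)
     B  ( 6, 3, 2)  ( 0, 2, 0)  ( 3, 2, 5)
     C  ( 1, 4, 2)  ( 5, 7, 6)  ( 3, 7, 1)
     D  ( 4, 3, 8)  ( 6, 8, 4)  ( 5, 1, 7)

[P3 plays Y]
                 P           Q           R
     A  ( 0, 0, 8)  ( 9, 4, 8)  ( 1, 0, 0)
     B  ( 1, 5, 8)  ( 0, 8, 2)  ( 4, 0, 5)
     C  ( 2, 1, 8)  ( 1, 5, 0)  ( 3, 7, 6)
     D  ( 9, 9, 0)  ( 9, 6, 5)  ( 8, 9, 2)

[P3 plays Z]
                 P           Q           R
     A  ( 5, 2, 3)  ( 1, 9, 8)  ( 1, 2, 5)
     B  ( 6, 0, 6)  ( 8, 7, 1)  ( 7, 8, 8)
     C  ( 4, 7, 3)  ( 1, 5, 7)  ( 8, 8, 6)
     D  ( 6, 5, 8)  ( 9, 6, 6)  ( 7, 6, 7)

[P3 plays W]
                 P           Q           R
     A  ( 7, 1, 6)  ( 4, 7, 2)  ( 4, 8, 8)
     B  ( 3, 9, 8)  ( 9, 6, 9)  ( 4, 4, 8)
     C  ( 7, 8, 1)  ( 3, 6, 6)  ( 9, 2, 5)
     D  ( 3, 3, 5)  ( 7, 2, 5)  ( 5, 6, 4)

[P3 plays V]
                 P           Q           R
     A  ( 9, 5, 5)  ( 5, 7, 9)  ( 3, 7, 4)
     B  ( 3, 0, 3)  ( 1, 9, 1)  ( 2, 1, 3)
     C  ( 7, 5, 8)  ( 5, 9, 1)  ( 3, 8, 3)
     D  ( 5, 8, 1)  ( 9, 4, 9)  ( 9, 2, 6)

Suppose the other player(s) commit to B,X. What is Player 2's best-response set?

argmax u_2 = {P}

u_2(P vs B,X) = 3
u_2(Q vs B,X) = 2
u_2(R vs B,X) = 2
max payoff 3 at {P}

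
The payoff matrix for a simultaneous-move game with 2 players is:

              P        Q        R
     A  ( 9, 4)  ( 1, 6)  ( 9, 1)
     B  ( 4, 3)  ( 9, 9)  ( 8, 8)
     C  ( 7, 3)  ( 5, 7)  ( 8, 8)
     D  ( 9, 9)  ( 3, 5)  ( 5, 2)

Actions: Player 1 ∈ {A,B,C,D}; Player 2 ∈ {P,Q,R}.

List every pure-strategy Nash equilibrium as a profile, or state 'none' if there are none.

PSNE = {(B,Q), (D,P)}

(A,P): not NE [P2→Q gives 6>4]
(A,Q): not NE [P1→B gives 9>1]
(A,R): not NE [P2→Q gives 6>1]
(B,P): not NE [P1→D gives 9>4; P2→Q gives 9>3]
(B,Q): NE
(B,R): not NE [P1→A gives 9>8; P2→Q gives 9>8]
(C,P): not NE [P1→D gives 9>7; P2→R gives 8>3]
(C,Q): not NE [P1→B gives 9>5; P2→R gives 8>7]
(C,R): not NE [P1→A gives 9>8]
(D,P): NE
(D,Q): not NE [P1→B gives 9>3; P2→P gives 9>5]
(D,R): not NE [P1→A gives 9>5; P2→P gives 9>2]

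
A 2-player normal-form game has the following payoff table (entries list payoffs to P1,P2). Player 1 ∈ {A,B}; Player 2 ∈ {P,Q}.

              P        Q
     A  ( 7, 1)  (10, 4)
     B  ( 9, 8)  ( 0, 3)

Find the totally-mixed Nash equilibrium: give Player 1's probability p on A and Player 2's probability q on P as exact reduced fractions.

(p,q) = (5/8, 5/6)

P1 indiff ⇒ q·7+(1-q)·10 = q·9+(1-q)·0 ⇒ q(-2) = (1-q)(-10) ⇒ q = 5/6
P2 indiff ⇒ p·1+(1-p)·8 = p·4+(1-p)·3 ⇒ p(-3) = (1-p)(-5) ⇒ p = 5/8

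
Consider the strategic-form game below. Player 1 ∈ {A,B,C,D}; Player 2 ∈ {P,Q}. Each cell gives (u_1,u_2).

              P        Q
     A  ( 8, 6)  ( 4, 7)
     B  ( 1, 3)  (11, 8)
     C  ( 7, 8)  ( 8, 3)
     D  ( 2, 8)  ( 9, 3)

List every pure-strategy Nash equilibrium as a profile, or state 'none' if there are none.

(A,P): not NE [P2→Q gives 7>6]
(A,Q): not NE [P1→B gives 11>4]
(B,P): not NE [P1→A gives 8>1; P2→Q gives 8>3]
(B,Q): NE
(C,P): not NE [P1→A gives 8>7]
(C,Q): not NE [P1→B gives 11>8; P2→P gives 8>3]
(D,P): not NE [P1→A gives 8>2]
(D,Q): not NE [P1→B gives 11>9; P2→P gives 8>3]

PSNE = {(B,Q)}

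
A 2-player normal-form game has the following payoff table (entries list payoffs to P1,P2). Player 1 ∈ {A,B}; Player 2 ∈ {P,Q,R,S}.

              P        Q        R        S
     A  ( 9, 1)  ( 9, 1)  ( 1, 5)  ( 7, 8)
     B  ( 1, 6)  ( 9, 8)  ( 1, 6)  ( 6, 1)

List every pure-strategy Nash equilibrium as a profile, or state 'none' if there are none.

(A,P): not NE [P2→S gives 8>1]
(A,Q): not NE [P2→S gives 8>1]
(A,R): not NE [P2→S gives 8>5]
(A,S): NE
(B,P): not NE [P1→A gives 9>1; P2→Q gives 8>6]
(B,Q): NE
(B,R): not NE [P2→Q gives 8>6]
(B,S): not NE [P1→A gives 7>6; P2→Q gives 8>1]

PSNE = {(A,S), (B,Q)}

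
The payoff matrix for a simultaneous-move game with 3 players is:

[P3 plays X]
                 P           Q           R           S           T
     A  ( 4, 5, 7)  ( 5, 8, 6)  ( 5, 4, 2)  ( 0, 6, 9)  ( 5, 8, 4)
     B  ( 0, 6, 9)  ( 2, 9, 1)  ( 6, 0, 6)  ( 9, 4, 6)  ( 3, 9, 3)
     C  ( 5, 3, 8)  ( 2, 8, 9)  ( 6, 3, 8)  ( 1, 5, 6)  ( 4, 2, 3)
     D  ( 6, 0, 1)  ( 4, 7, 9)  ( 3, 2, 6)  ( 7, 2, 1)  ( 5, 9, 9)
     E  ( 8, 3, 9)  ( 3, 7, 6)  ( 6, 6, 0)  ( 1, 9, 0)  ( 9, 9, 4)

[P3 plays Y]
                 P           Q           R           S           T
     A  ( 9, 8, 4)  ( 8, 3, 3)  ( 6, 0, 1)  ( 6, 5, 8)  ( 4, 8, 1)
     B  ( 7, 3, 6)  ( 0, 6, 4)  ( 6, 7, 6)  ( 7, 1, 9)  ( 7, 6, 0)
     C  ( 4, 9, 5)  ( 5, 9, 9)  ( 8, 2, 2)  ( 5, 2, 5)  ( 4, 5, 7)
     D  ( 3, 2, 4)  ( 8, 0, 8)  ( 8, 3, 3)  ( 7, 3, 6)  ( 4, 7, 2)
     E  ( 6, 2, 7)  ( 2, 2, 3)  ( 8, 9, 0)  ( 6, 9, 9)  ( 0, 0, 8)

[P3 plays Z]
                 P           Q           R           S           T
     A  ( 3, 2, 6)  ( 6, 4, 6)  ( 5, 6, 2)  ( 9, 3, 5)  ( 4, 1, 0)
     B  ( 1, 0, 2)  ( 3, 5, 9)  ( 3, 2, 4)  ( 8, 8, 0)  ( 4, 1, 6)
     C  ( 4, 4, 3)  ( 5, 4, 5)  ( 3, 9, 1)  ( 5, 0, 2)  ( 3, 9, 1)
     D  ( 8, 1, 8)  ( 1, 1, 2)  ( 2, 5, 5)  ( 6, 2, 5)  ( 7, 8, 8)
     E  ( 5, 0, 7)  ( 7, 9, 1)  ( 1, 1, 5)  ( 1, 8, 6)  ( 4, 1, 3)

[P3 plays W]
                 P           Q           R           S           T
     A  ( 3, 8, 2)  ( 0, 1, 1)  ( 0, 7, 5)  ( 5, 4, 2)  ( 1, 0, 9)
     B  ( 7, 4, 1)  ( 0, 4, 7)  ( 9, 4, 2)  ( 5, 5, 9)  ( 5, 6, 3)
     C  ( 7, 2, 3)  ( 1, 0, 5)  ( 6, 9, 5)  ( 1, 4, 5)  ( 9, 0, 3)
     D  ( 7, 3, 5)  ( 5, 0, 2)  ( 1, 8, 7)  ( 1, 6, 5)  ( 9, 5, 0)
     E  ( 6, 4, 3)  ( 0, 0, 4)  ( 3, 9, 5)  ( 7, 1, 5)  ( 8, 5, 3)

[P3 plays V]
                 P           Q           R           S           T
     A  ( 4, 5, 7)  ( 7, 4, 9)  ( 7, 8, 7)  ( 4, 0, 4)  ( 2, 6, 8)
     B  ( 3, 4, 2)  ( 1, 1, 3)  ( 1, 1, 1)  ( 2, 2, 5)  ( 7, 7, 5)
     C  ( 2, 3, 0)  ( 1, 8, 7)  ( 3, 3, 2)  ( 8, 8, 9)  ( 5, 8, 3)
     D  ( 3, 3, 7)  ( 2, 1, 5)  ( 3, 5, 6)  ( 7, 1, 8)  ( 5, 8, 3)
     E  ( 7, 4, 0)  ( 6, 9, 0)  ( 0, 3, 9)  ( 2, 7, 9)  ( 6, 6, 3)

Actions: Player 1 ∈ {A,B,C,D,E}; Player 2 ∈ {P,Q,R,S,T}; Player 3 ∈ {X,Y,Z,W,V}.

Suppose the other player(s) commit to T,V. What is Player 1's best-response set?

u_1(A vs T,V) = 2
u_1(B vs T,V) = 7
u_1(C vs T,V) = 5
u_1(D vs T,V) = 5
u_1(E vs T,V) = 6
max payoff 7 at {B}

BR_1 = {B}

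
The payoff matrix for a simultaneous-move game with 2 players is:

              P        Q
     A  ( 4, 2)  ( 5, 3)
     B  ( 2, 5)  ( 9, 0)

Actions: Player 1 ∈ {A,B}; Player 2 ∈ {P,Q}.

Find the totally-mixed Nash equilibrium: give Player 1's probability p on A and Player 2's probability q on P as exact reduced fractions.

P1 indiff ⇒ q·4+(1-q)·5 = q·2+(1-q)·9 ⇒ q(2) = (1-q)(4) ⇒ q = 2/3
P2 indiff ⇒ p·2+(1-p)·5 = p·3+(1-p)·0 ⇒ p(-1) = (1-p)(-5) ⇒ p = 5/6

p=5/6, q=2/3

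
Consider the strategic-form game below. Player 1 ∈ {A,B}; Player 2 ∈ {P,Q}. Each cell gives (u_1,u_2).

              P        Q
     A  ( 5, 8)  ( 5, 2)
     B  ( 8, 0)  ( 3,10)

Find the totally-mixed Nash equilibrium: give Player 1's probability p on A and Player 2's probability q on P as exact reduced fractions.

P1 indiff ⇒ q·5+(1-q)·5 = q·8+(1-q)·3 ⇒ q(-3) = (1-q)(-2) ⇒ q = 2/5
P2 indiff ⇒ p·8+(1-p)·0 = p·2+(1-p)·10 ⇒ p(6) = (1-p)(10) ⇒ p = 5/8

P1 mixes 5/8 on A; P2 mixes 2/5 on P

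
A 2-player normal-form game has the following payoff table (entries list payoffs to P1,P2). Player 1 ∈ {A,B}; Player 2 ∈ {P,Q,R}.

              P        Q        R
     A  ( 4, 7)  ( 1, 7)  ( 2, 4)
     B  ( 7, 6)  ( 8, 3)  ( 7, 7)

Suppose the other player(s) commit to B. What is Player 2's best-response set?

u_2(P vs B) = 6
u_2(Q vs B) = 3
u_2(R vs B) = 7
max payoff 7 at {R}

P2 best: {R}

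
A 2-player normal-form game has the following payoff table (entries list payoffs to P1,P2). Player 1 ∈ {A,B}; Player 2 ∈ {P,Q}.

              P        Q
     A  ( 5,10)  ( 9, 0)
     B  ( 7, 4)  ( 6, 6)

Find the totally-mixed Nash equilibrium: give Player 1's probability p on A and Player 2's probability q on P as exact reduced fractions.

p=1/6, q=3/5

P1 indiff ⇒ q·5+(1-q)·9 = q·7+(1-q)·6 ⇒ q(-2) = (1-q)(-3) ⇒ q = 3/5
P2 indiff ⇒ p·10+(1-p)·4 = p·0+(1-p)·6 ⇒ p(10) = (1-p)(2) ⇒ p = 1/6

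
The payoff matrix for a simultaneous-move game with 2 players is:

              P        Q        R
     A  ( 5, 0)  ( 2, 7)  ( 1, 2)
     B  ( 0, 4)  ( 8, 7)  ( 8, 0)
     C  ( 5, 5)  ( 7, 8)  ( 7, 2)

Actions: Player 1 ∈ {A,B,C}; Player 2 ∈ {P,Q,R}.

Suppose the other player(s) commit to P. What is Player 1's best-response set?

u_1(A vs P) = 5
u_1(B vs P) = 0
u_1(C vs P) = 5
max payoff 5 at {A,C}

argmax u_1 = {A,C}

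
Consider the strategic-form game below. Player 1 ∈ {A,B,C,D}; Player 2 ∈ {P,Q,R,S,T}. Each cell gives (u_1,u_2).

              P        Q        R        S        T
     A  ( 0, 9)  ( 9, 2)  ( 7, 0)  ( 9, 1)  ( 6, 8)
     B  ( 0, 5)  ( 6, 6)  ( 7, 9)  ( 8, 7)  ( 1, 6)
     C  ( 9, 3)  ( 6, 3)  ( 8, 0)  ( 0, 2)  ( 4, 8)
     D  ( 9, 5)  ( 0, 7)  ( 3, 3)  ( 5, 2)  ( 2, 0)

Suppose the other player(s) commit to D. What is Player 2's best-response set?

u_2(P vs D) = 5
u_2(Q vs D) = 7
u_2(R vs D) = 3
u_2(S vs D) = 2
u_2(T vs D) = 0
max payoff 7 at {Q}

argmax u_2 = {Q}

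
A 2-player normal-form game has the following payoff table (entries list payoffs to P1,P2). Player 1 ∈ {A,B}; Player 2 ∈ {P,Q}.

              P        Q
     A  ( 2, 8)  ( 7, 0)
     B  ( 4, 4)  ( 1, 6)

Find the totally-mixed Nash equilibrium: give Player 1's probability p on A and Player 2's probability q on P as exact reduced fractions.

P1 indiff ⇒ q·2+(1-q)·7 = q·4+(1-q)·1 ⇒ q(-2) = (1-q)(-6) ⇒ q = 3/4
P2 indiff ⇒ p·8+(1-p)·4 = p·0+(1-p)·6 ⇒ p(8) = (1-p)(2) ⇒ p = 1/5

P1 mixes 1/5 on A; P2 mixes 3/4 on P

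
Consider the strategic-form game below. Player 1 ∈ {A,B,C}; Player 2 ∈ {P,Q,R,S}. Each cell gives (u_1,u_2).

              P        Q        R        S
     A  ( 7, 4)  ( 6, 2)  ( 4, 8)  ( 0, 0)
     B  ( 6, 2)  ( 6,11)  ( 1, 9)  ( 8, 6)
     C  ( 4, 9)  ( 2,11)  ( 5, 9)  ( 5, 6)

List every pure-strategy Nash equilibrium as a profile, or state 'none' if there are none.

Nash profiles: (B,Q)

(A,P): not NE [P2→R gives 8>4]
(A,Q): not NE [P2→R gives 8>2]
(A,R): not NE [P1→C gives 5>4]
(A,S): not NE [P1→B gives 8>0; P2→R gives 8>0]
(B,P): not NE [P1→A gives 7>6; P2→Q gives 11>2]
(B,Q): NE
(B,R): not NE [P1→C gives 5>1; P2→Q gives 11>9]
(B,S): not NE [P2→Q gives 11>6]
(C,P): not NE [P1→A gives 7>4; P2→Q gives 11>9]
(C,Q): not NE [P1→B gives 6>2]
(C,R): not NE [P2→Q gives 11>9]
(C,S): not NE [P1→B gives 8>5; P2→Q gives 11>6]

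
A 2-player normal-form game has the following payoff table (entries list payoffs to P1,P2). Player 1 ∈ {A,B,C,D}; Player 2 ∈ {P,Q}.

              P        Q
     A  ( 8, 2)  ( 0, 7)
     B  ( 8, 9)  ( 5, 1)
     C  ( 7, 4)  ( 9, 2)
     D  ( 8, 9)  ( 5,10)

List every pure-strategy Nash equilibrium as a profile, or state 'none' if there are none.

(A,P): not NE [P2→Q gives 7>2]
(A,Q): not NE [P1→C gives 9>0]
(B,P): NE
(B,Q): not NE [P1→C gives 9>5; P2→P gives 9>1]
(C,P): not NE [P1→D gives 8>7]
(C,Q): not NE [P2→P gives 4>2]
(D,P): not NE [P2→Q gives 10>9]
(D,Q): not NE [P1→C gives 9>5]

PSNE = {(B,P)}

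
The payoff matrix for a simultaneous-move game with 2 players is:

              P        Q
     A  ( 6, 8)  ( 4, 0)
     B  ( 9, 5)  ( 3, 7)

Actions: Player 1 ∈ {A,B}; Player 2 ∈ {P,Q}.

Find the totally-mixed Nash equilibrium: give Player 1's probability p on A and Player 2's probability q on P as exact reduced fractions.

P1 indiff ⇒ q·6+(1-q)·4 = q·9+(1-q)·3 ⇒ q(-3) = (1-q)(-1) ⇒ q = 1/4
P2 indiff ⇒ p·8+(1-p)·5 = p·0+(1-p)·7 ⇒ p(8) = (1-p)(2) ⇒ p = 1/5

P1 mixes 1/5 on A; P2 mixes 1/4 on P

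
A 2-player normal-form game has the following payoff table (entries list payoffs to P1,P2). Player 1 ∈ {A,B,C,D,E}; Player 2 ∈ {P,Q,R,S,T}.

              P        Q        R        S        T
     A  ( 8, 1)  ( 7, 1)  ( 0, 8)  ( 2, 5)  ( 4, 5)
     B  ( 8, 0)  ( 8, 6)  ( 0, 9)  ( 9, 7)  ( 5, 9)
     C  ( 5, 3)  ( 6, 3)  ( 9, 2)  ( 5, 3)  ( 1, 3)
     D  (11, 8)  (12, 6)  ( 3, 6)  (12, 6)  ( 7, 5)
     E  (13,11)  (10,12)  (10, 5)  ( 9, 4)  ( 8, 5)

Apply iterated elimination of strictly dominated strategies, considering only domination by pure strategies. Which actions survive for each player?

P1 drop A (D beats it: P:11>8 Q:12>7 R:3>0 S:12>2 T:7>4)
P1 drop B (D beats it: P:11>8 Q:12>8 R:3>0 S:12>9 T:7>5)
P1 drop C (E beats it: P:13>5 Q:10>6 R:10>9 S:9>5 T:8>1)
P2 drop R (P beats it: D:8>6 E:11>5)
P2 drop S (P beats it: D:8>6 E:11>4)
P2 drop T (P beats it: D:8>5 E:11>5)
P1→{D,E} P2→{P,Q}

Survivors P1:{D,E} P2:{P,Q}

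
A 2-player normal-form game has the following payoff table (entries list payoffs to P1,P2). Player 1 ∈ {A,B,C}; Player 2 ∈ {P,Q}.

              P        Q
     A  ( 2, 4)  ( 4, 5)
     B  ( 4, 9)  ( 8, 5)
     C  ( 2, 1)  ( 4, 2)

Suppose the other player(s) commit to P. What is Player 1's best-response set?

argmax u_1 = {B}

u_1(A vs P) = 2
u_1(B vs P) = 4
u_1(C vs P) = 2
max payoff 4 at {B}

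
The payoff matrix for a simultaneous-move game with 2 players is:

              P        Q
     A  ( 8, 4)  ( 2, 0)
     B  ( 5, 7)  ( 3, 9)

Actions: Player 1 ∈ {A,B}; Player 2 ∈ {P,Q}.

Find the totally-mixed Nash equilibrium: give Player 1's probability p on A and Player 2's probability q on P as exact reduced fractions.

P1 indiff ⇒ q·8+(1-q)·2 = q·5+(1-q)·3 ⇒ q(3) = (1-q)(1) ⇒ q = 1/4
P2 indiff ⇒ p·4+(1-p)·7 = p·0+(1-p)·9 ⇒ p(4) = (1-p)(2) ⇒ p = 1/3

p=1/3, q=1/4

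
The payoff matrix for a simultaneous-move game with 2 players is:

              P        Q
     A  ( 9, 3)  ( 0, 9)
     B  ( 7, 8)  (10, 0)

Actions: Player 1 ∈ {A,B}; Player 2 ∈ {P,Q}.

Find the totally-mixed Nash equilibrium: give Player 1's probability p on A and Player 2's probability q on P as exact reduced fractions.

p=4/7, q=5/6

P1 indiff ⇒ q·9+(1-q)·0 = q·7+(1-q)·10 ⇒ q(2) = (1-q)(10) ⇒ q = 5/6
P2 indiff ⇒ p·3+(1-p)·8 = p·9+(1-p)·0 ⇒ p(-6) = (1-p)(-8) ⇒ p = 4/7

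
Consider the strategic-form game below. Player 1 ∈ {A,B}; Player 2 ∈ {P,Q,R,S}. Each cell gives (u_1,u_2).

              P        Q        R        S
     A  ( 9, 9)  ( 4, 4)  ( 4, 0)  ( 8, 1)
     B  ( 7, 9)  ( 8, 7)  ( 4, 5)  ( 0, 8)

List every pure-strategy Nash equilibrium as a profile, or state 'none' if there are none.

(A,P): NE
(A,Q): not NE [P1→B gives 8>4; P2→P gives 9>4]
(A,R): not NE [P2→P gives 9>0]
(A,S): not NE [P2→P gives 9>1]
(B,P): not NE [P1→A gives 9>7]
(B,Q): not NE [P2→P gives 9>7]
(B,R): not NE [P2→P gives 9>5]
(B,S): not NE [P1→A gives 8>0; P2→P gives 9>8]

Nash profiles: (A,P)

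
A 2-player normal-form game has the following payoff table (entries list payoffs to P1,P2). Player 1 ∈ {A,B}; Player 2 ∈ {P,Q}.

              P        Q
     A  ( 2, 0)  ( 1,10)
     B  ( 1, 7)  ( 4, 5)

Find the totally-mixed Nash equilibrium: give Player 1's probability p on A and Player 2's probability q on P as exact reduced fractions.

P1 indiff ⇒ q·2+(1-q)·1 = q·1+(1-q)·4 ⇒ q(1) = (1-q)(3) ⇒ q = 3/4
P2 indiff ⇒ p·0+(1-p)·7 = p·10+(1-p)·5 ⇒ p(-10) = (1-p)(-2) ⇒ p = 1/6

(p,q) = (1/6, 3/4)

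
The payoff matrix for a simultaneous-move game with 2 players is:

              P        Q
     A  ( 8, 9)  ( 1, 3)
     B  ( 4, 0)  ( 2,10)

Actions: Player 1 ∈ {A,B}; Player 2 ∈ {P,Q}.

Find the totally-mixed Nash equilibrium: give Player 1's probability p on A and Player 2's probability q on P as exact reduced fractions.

P1 indiff ⇒ q·8+(1-q)·1 = q·4+(1-q)·2 ⇒ q(4) = (1-q)(1) ⇒ q = 1/5
P2 indiff ⇒ p·9+(1-p)·0 = p·3+(1-p)·10 ⇒ p(6) = (1-p)(10) ⇒ p = 5/8

p=5/8, q=1/5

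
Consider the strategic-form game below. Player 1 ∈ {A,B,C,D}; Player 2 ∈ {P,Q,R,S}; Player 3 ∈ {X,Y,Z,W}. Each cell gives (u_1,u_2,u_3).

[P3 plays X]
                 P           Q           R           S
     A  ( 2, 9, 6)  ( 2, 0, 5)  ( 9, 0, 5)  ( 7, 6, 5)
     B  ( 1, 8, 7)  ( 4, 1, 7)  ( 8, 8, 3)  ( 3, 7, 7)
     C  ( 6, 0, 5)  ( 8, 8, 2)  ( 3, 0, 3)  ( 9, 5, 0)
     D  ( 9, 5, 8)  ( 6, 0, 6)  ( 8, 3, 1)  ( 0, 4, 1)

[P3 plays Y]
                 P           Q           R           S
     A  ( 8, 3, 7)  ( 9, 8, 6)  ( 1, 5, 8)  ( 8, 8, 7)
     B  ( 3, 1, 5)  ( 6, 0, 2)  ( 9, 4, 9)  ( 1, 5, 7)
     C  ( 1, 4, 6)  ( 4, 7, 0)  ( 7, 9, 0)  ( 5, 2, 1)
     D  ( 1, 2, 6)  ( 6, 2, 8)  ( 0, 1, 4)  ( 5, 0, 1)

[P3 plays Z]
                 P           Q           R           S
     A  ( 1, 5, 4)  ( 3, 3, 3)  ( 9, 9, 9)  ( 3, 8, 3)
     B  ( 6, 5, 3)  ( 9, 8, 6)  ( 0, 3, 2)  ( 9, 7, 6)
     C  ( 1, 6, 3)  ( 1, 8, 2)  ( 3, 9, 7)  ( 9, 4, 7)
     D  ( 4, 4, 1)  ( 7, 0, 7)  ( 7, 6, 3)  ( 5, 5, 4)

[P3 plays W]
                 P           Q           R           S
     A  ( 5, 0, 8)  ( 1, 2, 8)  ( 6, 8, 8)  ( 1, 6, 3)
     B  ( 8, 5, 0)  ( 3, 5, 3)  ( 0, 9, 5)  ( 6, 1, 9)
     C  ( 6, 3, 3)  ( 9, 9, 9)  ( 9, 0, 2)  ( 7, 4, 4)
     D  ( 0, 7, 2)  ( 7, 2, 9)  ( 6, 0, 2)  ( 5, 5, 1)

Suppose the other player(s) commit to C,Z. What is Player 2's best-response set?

u_2(P vs C,Z) = 6
u_2(Q vs C,Z) = 8
u_2(R vs C,Z) = 9
u_2(S vs C,Z) = 4
max payoff 9 at {R}

P2 best: {R}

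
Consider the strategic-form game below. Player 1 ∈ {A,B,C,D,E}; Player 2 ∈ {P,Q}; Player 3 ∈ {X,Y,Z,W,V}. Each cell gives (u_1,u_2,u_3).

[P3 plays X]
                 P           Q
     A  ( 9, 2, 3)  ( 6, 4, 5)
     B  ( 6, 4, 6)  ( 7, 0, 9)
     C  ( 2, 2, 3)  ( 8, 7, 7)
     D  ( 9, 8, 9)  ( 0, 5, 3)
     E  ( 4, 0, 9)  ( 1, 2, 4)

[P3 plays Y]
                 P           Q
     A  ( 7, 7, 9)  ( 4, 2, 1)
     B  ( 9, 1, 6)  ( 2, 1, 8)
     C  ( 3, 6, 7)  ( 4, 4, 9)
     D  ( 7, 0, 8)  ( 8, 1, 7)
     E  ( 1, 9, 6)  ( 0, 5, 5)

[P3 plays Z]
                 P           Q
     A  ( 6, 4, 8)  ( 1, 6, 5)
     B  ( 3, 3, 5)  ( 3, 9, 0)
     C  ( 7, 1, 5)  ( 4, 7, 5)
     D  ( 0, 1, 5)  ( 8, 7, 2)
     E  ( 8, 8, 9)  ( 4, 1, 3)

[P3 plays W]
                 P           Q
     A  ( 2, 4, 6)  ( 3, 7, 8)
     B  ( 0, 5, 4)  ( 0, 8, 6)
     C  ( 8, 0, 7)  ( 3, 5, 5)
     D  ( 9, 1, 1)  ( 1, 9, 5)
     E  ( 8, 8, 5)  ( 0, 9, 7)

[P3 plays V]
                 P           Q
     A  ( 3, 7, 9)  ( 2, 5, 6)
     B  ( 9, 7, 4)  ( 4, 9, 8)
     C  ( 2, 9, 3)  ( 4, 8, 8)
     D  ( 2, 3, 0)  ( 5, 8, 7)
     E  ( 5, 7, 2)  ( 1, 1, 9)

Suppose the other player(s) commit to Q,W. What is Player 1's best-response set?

u_1(A vs Q,W) = 3
u_1(B vs Q,W) = 0
u_1(C vs Q,W) = 3
u_1(D vs Q,W) = 1
u_1(E vs Q,W) = 0
max payoff 3 at {A,C}

argmax u_1 = {A,C}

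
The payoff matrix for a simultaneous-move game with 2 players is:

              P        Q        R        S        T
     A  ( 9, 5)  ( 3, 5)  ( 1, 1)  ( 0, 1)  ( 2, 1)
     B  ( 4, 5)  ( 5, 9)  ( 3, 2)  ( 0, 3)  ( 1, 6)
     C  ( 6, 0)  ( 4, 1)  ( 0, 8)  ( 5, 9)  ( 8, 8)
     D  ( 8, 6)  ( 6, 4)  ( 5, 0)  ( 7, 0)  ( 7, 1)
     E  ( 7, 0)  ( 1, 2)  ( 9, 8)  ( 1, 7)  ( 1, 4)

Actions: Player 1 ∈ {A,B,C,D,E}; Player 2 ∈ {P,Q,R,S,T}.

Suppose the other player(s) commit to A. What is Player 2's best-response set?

u_2(P vs A) = 5
u_2(Q vs A) = 5
u_2(R vs A) = 1
u_2(S vs A) = 1
u_2(T vs A) = 1
max payoff 5 at {P,Q}

P2 best: {P,Q}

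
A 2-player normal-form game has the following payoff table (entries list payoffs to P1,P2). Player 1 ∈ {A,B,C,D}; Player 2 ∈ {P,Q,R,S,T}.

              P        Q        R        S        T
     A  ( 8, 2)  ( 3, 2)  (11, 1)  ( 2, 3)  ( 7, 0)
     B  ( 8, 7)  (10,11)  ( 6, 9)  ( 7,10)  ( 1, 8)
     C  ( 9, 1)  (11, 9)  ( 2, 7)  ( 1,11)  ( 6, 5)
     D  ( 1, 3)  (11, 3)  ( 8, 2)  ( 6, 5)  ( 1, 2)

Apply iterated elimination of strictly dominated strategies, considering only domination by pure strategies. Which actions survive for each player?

P2 drop P (S beats it: A:3>2 B:10>7 C:11>1 D:5>3)
P2 drop R (Q beats it: A:2>1 B:11>9 C:9>7 D:3>2)
P2 drop T (Q beats it: A:2>0 B:11>8 C:9>5 D:3>2)
P1 drop A (B beats it: Q:10>3 S:7>2)
P1→{B,C,D} P2→{Q,S}

IESDS → P1:{B,C,D} P2:{Q,S}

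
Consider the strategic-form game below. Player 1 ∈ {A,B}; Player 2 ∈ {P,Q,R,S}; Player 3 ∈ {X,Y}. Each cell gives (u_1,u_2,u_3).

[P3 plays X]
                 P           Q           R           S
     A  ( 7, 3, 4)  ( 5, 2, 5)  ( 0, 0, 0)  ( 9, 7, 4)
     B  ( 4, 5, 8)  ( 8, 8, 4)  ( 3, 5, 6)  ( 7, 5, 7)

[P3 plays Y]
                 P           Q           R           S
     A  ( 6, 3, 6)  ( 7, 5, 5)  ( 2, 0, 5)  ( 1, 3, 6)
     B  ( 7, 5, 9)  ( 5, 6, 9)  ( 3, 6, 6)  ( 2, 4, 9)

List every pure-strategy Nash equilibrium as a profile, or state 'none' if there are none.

NE set: (A,Q,Y), (B,R,Y)

(A,P,X): not NE [P2→S gives 7>3; P3→Y gives 6>4]
(A,P,Y): not NE [P1→B gives 7>6; P2→Q gives 5>3]
(A,Q,X): not NE [P1→B gives 8>5; P2→S gives 7>2]
(A,Q,Y): NE
(A,R,X): not NE [P1→B gives 3>0; P2→S gives 7>0; P3→Y gives 5>0]
(A,R,Y): not NE [P1→B gives 3>2; P2→Q gives 5>0]
(A,S,X): not NE [P3→Y gives 6>4]
(A,S,Y): not NE [P1→B gives 2>1; P2→Q gives 5>3]
(B,P,X): not NE [P1→A gives 7>4; P2→Q gives 8>5; P3→Y gives 9>8]
(B,P,Y): not NE [P2→R gives 6>5]
(B,Q,X): not NE [P3→Y gives 9>4]
(B,Q,Y): not NE [P1→A gives 7>5]
(B,R,X): not NE [P2→Q gives 8>5]
(B,R,Y): NE
(B,S,X): not NE [P1→A gives 9>7; P2→Q gives 8>5; P3→Y gives 9>7]
(B,S,Y): not NE [P2→R gives 6>4]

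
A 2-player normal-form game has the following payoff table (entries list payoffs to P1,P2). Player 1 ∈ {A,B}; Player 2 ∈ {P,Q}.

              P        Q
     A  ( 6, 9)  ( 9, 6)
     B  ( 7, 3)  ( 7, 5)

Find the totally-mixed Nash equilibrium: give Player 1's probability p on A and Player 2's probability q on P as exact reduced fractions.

(p,q) = (2/5, 2/3)

P1 indiff ⇒ q·6+(1-q)·9 = q·7+(1-q)·7 ⇒ q(-1) = (1-q)(-2) ⇒ q = 2/3
P2 indiff ⇒ p·9+(1-p)·3 = p·6+(1-p)·5 ⇒ p(3) = (1-p)(2) ⇒ p = 2/5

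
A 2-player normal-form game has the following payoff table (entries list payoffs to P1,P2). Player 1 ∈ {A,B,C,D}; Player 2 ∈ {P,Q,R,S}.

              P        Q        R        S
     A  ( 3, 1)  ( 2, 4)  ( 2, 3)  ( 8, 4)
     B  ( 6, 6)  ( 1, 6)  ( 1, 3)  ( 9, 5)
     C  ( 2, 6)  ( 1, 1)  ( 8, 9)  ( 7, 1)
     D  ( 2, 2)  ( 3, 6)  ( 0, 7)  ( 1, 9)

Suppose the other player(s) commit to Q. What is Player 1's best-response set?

BR_1 = {D}

u_1(A vs Q) = 2
u_1(B vs Q) = 1
u_1(C vs Q) = 1
u_1(D vs Q) = 3
max payoff 3 at {D}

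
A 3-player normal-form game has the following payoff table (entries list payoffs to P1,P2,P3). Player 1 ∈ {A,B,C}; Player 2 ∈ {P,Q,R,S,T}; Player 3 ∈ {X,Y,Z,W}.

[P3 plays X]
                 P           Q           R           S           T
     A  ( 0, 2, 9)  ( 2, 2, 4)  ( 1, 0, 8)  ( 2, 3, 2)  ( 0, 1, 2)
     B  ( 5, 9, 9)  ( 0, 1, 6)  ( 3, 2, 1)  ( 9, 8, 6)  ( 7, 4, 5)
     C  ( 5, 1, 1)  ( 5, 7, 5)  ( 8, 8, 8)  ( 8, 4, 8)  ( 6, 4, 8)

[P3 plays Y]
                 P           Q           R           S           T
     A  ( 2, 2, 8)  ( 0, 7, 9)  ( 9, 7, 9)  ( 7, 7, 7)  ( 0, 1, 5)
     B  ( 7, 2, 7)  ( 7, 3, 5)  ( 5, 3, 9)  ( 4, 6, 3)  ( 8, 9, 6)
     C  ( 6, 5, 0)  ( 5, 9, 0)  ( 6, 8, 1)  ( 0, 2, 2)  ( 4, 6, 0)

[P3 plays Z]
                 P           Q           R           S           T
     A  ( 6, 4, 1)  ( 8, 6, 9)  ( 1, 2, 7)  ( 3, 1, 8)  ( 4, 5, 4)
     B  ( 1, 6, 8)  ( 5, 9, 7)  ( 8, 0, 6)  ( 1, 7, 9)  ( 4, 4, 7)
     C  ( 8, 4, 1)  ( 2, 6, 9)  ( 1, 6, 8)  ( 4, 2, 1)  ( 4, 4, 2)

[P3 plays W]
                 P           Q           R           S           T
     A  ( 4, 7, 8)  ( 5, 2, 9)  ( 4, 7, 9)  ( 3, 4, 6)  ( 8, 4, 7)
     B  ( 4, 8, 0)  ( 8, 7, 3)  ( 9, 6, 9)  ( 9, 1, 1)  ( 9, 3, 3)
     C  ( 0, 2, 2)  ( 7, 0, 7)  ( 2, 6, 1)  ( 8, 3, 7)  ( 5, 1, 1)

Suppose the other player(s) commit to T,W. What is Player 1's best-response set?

u_1(A vs T,W) = 8
u_1(B vs T,W) = 9
u_1(C vs T,W) = 5
max payoff 9 at {B}

BR_1 = {B}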